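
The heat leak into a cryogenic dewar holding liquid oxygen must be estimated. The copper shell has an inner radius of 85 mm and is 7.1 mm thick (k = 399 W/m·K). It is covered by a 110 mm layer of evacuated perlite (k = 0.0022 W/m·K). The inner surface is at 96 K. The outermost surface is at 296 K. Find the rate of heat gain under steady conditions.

Q ≈ 0.936 W

For a spherical shell R = (1/r₁ − 1/r₂)/(4πk); film R = 1/(h·4πr²). In series:
R_copper shell = (1/0.085 − 1/0.0921)/(4π×399) = 1.809×10^-4 K/W
R_evacuated perlite = (1/0.0921 − 1/0.2021)/(4π×0.0022) = 213.8 K/W
R_total = 213.8 K/W
Q = ΔT/R_total = 200/213.8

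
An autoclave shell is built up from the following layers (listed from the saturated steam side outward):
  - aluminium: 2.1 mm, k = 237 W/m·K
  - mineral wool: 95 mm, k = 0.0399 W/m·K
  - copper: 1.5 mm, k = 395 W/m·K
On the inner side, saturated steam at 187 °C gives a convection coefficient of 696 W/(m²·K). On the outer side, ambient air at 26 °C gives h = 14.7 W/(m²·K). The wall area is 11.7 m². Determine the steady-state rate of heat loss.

Q ≈ 769 W

Model the wall as resistances in series:
R_inner film = 1/(h_i·A) = 1/(696×11.7) = 1.228×10^-4 K/W
R_aluminium = L/(kA) = 0.0021/(237×11.7) = 7.573×10^-7 K/W
R_mineral wool = L/(kA) = 0.095/(0.0399×11.7) = 0.2035 K/W
R_copper = L/(kA) = 0.0015/(395×11.7) = 3.246×10^-7 K/W
R_outer film = 1/(h_o·A) = 1/(14.7×11.7) = 0.005814 K/W
R_total = 0.2094 K/W
Q = ΔT / R_total = 161 / 0.2094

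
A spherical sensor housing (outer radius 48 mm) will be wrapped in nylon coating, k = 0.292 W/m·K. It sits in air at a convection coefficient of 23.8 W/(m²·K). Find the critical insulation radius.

For a sphere r_cr = 2k/h = 2×0.292/23.8
r_cr = 24.5 mm; since the bare radius (48 mm) is above r_cr, any added insulation will reduce heat loss.

r_cr ≈ 24.5 mm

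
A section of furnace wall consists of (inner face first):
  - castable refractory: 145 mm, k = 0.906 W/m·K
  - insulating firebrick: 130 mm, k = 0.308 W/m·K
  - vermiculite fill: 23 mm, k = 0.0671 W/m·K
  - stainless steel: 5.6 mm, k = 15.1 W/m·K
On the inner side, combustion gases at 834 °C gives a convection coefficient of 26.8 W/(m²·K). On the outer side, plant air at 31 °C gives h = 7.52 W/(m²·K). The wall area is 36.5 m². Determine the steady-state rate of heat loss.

Q ≈ 26800 W

Series thermal resistances:
R_inner film = 1/(h_i·A) = 1/(26.8×36.5) = 0.001022 K/W
R_castable refractory = L/(kA) = 0.145/(0.906×36.5) = 0.004385 K/W
R_insulating firebrick = L/(kA) = 0.13/(0.308×36.5) = 0.01156 K/W
R_vermiculite fill = L/(kA) = 0.023/(0.0671×36.5) = 0.009391 K/W
R_stainless steel = L/(kA) = 0.0056/(15.1×36.5) = 1.016×10^-5 K/W
R_outer film = 1/(h_o·A) = 1/(7.52×36.5) = 0.003643 K/W
R_total = 0.03002 K/W
Q = ΔT / R_total = 803 / 0.03002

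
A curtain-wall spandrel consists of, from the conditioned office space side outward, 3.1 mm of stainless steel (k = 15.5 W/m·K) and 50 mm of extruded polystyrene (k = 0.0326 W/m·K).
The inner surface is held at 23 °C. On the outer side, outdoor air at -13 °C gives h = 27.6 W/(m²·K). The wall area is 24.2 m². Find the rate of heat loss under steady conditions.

Treating each layer as a thermal resistance in series:
R_stainless steel = L/(kA) = 0.0031/(15.5×24.2) = 8.264×10^-6 K/W
R_extruded polystyrene = L/(kA) = 0.05/(0.0326×24.2) = 0.06338 K/W
R_outer film = 1/(h_o·A) = 1/(27.6×24.2) = 0.001497 K/W
R_total = 0.06488 K/W
Q = ΔT / R_total = 36 / 0.06488

Q ≈ 555 W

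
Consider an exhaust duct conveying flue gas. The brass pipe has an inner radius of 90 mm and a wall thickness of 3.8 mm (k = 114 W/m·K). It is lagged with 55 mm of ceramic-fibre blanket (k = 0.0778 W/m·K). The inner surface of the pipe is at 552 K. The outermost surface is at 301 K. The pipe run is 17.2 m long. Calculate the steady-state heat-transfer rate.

Cylindrical conduction, so R = ln(r₂/r₁)/(2πkL) per layer, in series:
R_brass pipe wall = ln(93.8/90)/(2π×114×17.2) = 3.357×10^-6 K/W
R_ceramic-fibre blanket = ln(148.8/93.8)/(2π×0.0778×17.2) = 0.05488 K/W
R_total = 0.05488 K/W
Q = ΔT/R_total = 251/0.05488

Q ≈ 4570 W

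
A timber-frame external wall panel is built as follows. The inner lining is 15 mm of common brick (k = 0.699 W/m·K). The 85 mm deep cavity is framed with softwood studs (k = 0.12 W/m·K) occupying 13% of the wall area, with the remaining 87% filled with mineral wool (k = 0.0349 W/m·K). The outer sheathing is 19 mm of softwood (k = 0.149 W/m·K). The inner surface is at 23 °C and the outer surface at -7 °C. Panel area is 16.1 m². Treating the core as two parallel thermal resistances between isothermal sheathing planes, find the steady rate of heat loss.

Sheathing layers in series; stud and cavity paths in parallel between them.
R_inner = 0.015/(0.699×16.1) = 0.001333 K/W
R_stud  = 0.085/(0.12×0.13×16.1) = 0.3384 K/W
R_cav   = 0.085/(0.0349×0.87×16.1) = 0.1739 K/W
1/R_core = 1/R_stud + 1/R_cav → R_core = 0.1149 K/W
R_outer = 0.019/(0.149×16.1) = 0.00792 K/W
R_total = 0.1241 K/W
Q = ΔT/R_total = 30/0.1241

Q ≈ 242 W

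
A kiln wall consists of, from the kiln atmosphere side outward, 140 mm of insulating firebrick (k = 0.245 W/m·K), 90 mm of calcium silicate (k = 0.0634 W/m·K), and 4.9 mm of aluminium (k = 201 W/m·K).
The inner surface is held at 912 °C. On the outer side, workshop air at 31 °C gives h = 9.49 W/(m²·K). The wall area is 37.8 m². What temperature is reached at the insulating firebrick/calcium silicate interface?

T ≈ 672 °C

Treating each layer as a thermal resistance in series:
R_insulating firebrick = L/(kA) = 0.14/(0.245×37.8) = 0.01512 K/W
R_calcium silicate = L/(kA) = 0.09/(0.0634×37.8) = 0.03755 K/W
R_aluminium = L/(kA) = 0.0049/(201×37.8) = 6.449×10^-7 K/W
R_outer film = 1/(h_o·A) = 1/(9.49×37.8) = 0.002788 K/W
R_total = 0.05546 K/W;  Q = ΔT/R_total = 881/0.05546 = 15890 W
T_interface = T_inner − Q·ΣR(inner→interface) = 912 − 15900×0.01512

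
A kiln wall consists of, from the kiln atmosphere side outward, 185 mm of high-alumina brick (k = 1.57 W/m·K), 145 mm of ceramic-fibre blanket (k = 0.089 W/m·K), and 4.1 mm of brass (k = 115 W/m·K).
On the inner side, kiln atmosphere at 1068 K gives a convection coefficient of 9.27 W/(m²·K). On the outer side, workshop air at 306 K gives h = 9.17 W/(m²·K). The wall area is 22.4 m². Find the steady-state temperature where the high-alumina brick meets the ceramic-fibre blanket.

Model the wall as resistances in series:
R_inner film = 1/(h_i·A) = 1/(9.27×22.4) = 0.004816 K/W
R_high-alumina brick = L/(kA) = 0.185/(1.57×22.4) = 0.00526 K/W
R_ceramic-fibre blanket = L/(kA) = 0.145/(0.089×22.4) = 0.07273 K/W
R_brass = L/(kA) = 0.0041/(115×22.4) = 1.592×10^-6 K/W
R_outer film = 1/(h_o·A) = 1/(9.17×22.4) = 0.004868 K/W
R_total = 0.08768 K/W;  Q = ΔT/R_total = 762/0.08768 = 8691 W
T_interface = T_inner − Q·ΣR(inner→interface) = 1068 − 8690×0.01008

T ≈ 980 K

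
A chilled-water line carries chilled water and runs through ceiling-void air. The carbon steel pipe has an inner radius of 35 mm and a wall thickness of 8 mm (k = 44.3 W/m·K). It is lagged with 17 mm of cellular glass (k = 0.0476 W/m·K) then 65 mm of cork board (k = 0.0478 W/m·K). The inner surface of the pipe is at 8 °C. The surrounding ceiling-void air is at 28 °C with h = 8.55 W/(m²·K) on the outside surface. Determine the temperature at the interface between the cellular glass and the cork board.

Cylindrical conduction, so R = ln(r₂/r₁)/(2πkL) per layer, in series:
R_carbon steel pipe wall = ln(43/35)/(2π×44.3×1) = 7.396×10^-4 K/W
R_cellular glass = ln(60/43)/(2π×0.0476×1) = 1.114 K/W
R_cork board = ln(125/60)/(2π×0.0478×1) = 2.444 K/W
R_outer film = 1/(h_o·2πr_oL) = 1/(8.55×2π×0.125×1) = 0.1489 K/W
R_total = 3.707 K/W
Q = ΔT/R_total = 20/3.707
Q = 5.39 W/m
T_interface = T_inner + Q·ΣR(inner→interface) = 8 + 5.39×1.115

T ≈ 14 °C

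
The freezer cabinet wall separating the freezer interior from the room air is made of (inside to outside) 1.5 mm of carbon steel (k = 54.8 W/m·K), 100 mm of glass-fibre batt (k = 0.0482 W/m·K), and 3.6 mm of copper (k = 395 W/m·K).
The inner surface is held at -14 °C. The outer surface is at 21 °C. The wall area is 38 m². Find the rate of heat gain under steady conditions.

Q ≈ 641 W

Thermal resistances in series:
R_carbon steel = L/(kA) = 0.0015/(54.8×38) = 7.203×10^-7 K/W
R_glass-fibre batt = L/(kA) = 0.1/(0.0482×38) = 0.0546 K/W
R_copper = L/(kA) = 0.0036/(395×38) = 2.398×10^-7 K/W
R_total = 0.0546 K/W
Q = ΔT / R_total = 35 / 0.0546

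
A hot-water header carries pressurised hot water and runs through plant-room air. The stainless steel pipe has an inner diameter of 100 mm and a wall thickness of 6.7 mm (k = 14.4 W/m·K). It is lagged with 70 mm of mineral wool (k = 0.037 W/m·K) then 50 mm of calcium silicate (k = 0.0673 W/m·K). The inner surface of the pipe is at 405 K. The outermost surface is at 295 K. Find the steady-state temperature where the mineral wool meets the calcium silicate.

Treating each annulus and film as a series resistance:
R_stainless steel pipe wall = ln(56.7/50)/(2π×14.4×1) = 0.00139 K/W
R_mineral wool = ln(126.7/56.7)/(2π×0.037×1) = 3.459 K/W
R_calcium silicate = ln(176.7/126.7)/(2π×0.0673×1) = 0.7866 K/W
R_total = 4.247 K/W
Q = ΔT/R_total = 110/4.247
Q = 25.9 W/m
T_interface = T_inner − Q·ΣR(inner→interface) = 405 − 25.9×3.46

T ≈ 315 K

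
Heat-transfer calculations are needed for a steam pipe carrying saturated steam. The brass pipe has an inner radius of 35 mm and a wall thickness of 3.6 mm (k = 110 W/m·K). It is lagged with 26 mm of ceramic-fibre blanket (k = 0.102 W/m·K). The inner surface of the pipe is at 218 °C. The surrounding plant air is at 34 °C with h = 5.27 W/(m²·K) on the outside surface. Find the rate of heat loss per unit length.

Per-layer cylindrical resistances, series-summed:
R_brass pipe wall = ln(38.6/35)/(2π×110×1) = 1.417×10^-4 K/W
R_ceramic-fibre blanket = ln(64.6/38.6)/(2π×0.102×1) = 0.8035 K/W
R_outer film = 1/(h_o·2πr_oL) = 1/(5.27×2π×0.0646×1) = 0.4675 K/W
R_total = 1.271 K/W
Q = ΔT/R_total = 184/1.271

q′ ≈ 145 W/m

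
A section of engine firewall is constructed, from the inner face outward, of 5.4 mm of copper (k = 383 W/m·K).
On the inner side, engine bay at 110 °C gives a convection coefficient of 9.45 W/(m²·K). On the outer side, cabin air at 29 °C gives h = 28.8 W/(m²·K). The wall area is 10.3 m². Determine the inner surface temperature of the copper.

Treating each layer as a thermal resistance in series:
R_inner film = 1/(h_i·A) = 1/(9.45×10.3) = 0.01027 K/W
R_copper = L/(kA) = 0.0054/(383×10.3) = 1.369×10^-6 K/W
R_outer film = 1/(h_o·A) = 1/(28.8×10.3) = 0.003371 K/W
R_total = 0.01365 K/W;  Q = ΔT/R_total = 81/0.01365 = 5936 W
T_interface = T_inner − Q·ΣR(inner→interface) = 110 − 5940×0.01027

T ≈ 49 °C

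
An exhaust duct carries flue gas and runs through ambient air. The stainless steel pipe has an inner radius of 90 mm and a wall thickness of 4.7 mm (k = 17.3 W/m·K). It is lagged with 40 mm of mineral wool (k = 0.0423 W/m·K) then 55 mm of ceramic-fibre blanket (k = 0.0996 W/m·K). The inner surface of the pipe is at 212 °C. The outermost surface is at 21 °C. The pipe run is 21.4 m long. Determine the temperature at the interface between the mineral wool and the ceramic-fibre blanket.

T ≈ 76.8 °C

Cylindrical conduction, so R = ln(r₂/r₁)/(2πkL) per layer, in series:
R_stainless steel pipe wall = ln(94.7/90)/(2π×17.3×21.4) = 2.188×10^-5 K/W
R_mineral wool = ln(134.7/94.7)/(2π×0.0423×21.4) = 0.06195 K/W
R_ceramic-fibre blanket = ln(189.7/134.7)/(2π×0.0996×21.4) = 0.02557 K/W
R_total = 0.08754 K/W
Q = ΔT/R_total = 191/0.08754
Q = 2180 W
T_interface = T_inner − Q·ΣR(inner→interface) = 212 − 2180×0.06197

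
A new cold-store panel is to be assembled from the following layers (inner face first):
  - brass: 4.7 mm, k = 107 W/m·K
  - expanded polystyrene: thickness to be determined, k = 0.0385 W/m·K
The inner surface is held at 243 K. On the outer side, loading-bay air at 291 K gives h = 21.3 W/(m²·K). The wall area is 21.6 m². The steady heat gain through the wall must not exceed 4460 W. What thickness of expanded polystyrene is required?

L ≈ 7.14 mm

Using the resistance-network approach (series):
R_brass = L/(kA) = 0.0047/(107×21.6) = 2.034×10^-6 K/W
R_outer film = 1/(h_o·A) = 1/(21.3×21.6) = 0.002174 K/W
Sum of the known resistances R_other = 0.002176 K/W
Required total resistance R_tot = ΔT/Q_allow = 48/4460 = 0.01076 K/W
R_expanded polystyrene = R_tot − R_other = 0.008587 K/W
L = R·k·A = 0.008587×0.0385×21.6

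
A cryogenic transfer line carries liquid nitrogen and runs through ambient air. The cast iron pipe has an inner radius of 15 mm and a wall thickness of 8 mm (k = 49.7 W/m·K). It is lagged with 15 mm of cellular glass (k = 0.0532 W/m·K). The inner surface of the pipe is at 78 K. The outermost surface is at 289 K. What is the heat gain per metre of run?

q′ ≈ 140 W/m

Per-layer cylindrical resistances, series-summed:
R_cast iron pipe wall = ln(23/15)/(2π×49.7×1) = 0.001369 K/W
R_cellular glass = ln(38/23)/(2π×0.0532×1) = 1.502 K/W
R_total = 1.503 K/W
Q = ΔT/R_total = 211/1.503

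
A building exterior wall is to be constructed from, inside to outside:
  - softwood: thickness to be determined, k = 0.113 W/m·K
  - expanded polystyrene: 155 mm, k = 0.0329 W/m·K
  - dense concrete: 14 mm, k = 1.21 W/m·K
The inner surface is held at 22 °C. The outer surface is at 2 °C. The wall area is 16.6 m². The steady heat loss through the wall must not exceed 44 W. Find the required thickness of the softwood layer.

Using the resistance-network approach (series):
R_expanded polystyrene = L/(kA) = 0.155/(0.0329×16.6) = 0.2838 K/W
R_dense concrete = L/(kA) = 0.014/(1.21×16.6) = 6.97×10^-4 K/W
Sum of the known resistances R_other = 0.2845 K/W
Required total resistance R_tot = ΔT/Q_allow = 20/44 = 0.4545 K/W
R_softwood = R_tot − R_other = 0.17 K/W
L = R·k·A = 0.17×0.113×16.6

L ≈ 319 mm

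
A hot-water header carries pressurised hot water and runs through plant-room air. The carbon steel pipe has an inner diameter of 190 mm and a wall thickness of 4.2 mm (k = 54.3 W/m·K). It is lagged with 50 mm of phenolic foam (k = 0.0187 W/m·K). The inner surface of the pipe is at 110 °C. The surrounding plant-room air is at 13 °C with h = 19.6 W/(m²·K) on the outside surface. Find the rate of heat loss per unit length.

q′ ≈ 27.5 W/m

For a radial system each layer contributes R = ln(r_out/r_in)/(2πkL); films add R = 1/(hA).
R_carbon steel pipe wall = ln(99.2/95)/(2π×54.3×1) = 1.268×10^-4 K/W
R_phenolic foam = ln(149.2/99.2)/(2π×0.0187×1) = 3.474 K/W
R_outer film = 1/(h_o·2πr_oL) = 1/(19.6×2π×0.1492×1) = 0.05442 K/W
R_total = 3.528 K/W
Q = ΔT/R_total = 97/3.528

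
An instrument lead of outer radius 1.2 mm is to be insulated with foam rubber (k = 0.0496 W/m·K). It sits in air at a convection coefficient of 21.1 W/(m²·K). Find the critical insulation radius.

For a cylinder r_cr = k/h = 0.0496/21.1
r_cr = 2.35 mm; since the bare radius (1.2 mm) is below r_cr, adding a thin layer of insulation will *increase* heat loss.

r_cr ≈ 2.35 mm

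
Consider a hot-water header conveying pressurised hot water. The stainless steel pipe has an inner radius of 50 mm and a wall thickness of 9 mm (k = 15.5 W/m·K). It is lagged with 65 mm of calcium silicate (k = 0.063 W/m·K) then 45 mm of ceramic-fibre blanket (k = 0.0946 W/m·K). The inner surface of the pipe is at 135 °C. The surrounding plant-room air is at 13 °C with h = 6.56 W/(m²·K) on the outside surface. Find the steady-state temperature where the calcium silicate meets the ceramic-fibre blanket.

T ≈ 44.9 °C

Radial resistances (cylindrical: R_cond = ln(r_o/r_i)/(2πkL), R_conv = 1/(h·2πrL)):
R_stainless steel pipe wall = ln(59/50)/(2π×15.5×1) = 0.0017 K/W
R_calcium silicate = ln(124/59)/(2π×0.063×1) = 1.876 K/W
R_ceramic-fibre blanket = ln(169/124)/(2π×0.0946×1) = 0.5209 K/W
R_outer film = 1/(h_o·2πr_oL) = 1/(6.56×2π×0.169×1) = 0.1436 K/W
R_total = 2.543 K/W
Q = ΔT/R_total = 122/2.543
Q = 48 W/m
T_interface = T_inner − Q·ΣR(inner→interface) = 135 − 48×1.878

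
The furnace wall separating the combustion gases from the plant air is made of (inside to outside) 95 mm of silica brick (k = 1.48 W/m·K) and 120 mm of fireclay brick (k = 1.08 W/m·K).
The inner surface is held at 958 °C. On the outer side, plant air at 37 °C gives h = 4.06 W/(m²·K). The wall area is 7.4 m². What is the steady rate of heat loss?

Q ≈ 16200 W

Using the resistance-network approach (series):
R_silica brick = L/(kA) = 0.095/(1.48×7.4) = 0.008674 K/W
R_fireclay brick = L/(kA) = 0.12/(1.08×7.4) = 0.01502 K/W
R_outer film = 1/(h_o·A) = 1/(4.06×7.4) = 0.03328 K/W
R_total = 0.05697 K/W
Q = ΔT / R_total = 921 / 0.05697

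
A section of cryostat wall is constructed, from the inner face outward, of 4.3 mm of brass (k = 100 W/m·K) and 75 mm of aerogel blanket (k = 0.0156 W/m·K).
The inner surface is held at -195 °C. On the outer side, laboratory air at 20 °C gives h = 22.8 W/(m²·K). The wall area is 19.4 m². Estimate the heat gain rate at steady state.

Model the wall as resistances in series:
R_brass = L/(kA) = 0.0043/(100×19.4) = 2.216×10^-6 K/W
R_aerogel blanket = L/(kA) = 0.075/(0.0156×19.4) = 0.2478 K/W
R_outer film = 1/(h_o·A) = 1/(22.8×19.4) = 0.002261 K/W
R_total = 0.2501 K/W
Q = ΔT / R_total = 215 / 0.2501

Q ≈ 860 W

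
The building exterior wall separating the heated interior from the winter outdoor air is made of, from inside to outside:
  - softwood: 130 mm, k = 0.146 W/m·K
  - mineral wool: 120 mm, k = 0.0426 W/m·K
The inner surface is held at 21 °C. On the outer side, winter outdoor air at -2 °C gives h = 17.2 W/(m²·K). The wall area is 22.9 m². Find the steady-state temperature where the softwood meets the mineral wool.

T ≈ 15.6 °C

Thermal resistances in series:
R_softwood = L/(kA) = 0.13/(0.146×22.9) = 0.03888 K/W
R_mineral wool = L/(kA) = 0.12/(0.0426×22.9) = 0.123 K/W
R_outer film = 1/(h_o·A) = 1/(17.2×22.9) = 0.002539 K/W
R_total = 0.1644 K/W;  Q = ΔT/R_total = 23/0.1644 = 139.9 W
T_interface = T_inner − Q·ΣR(inner→interface) = 21 − 140×0.03888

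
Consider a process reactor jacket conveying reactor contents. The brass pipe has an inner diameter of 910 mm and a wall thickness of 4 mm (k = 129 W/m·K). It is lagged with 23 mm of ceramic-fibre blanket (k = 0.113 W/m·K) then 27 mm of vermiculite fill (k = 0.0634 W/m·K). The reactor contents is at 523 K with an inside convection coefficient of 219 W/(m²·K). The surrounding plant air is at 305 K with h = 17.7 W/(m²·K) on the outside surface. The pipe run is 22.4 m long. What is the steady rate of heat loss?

Q ≈ 21700 W

Treating each annulus and film as a series resistance:
R_inner film = 1/(h_i·2πr₁L) = 1/(219×2π×0.455×22.4) = 7.13×10^-5 K/W
R_brass pipe wall = ln(459/455)/(2π×129×22.4) = 4.821×10^-7 K/W
R_ceramic-fibre blanket = ln(482/459)/(2π×0.113×22.4) = 0.003074 K/W
R_vermiculite fill = ln(509/482)/(2π×0.0634×22.4) = 0.006108 K/W
R_outer film = 1/(h_o·2πr_oL) = 1/(17.7×2π×0.509×22.4) = 7.886×10^-4 K/W
R_total = 0.01004 K/W
Q = ΔT/R_total = 218/0.01004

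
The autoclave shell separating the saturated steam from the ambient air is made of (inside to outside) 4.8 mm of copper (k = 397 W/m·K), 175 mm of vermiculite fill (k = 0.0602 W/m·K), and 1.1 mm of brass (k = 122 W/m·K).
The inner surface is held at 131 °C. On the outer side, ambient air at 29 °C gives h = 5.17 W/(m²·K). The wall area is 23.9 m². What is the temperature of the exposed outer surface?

T ≈ 35.4 °C

Series thermal resistances:
R_copper = L/(kA) = 0.0048/(397×23.9) = 5.059×10^-7 K/W
R_vermiculite fill = L/(kA) = 0.175/(0.0602×23.9) = 0.1216 K/W
R_brass = L/(kA) = 0.0011/(122×23.9) = 3.773×10^-7 K/W
R_outer film = 1/(h_o·A) = 1/(5.17×23.9) = 0.008093 K/W
R_total = 0.1297 K/W;  Q = ΔT/R_total = 102/0.1297 = 786.3 W
T_interface = T_inner − Q·ΣR(inner→interface) = 131 − 786×0.1216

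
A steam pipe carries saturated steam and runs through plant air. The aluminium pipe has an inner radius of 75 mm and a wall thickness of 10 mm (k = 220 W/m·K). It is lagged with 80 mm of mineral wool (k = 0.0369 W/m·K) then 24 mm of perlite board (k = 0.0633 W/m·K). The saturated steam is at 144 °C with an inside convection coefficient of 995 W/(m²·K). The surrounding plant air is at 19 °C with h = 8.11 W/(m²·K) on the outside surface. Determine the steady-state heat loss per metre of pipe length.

Per-layer cylindrical resistances, series-summed:
R_inner film = 1/(h_i·2πr₁L) = 1/(995×2π×0.075×1) = 0.002133 K/W
R_aluminium pipe wall = ln(85/75)/(2π×220×1) = 9.055×10^-5 K/W
R_mineral wool = ln(165/85)/(2π×0.0369×1) = 2.861 K/W
R_perlite board = ln(189/165)/(2π×0.0633×1) = 0.3414 K/W
R_outer film = 1/(h_o·2πr_oL) = 1/(8.11×2π×0.189×1) = 0.1038 K/W
R_total = 3.308 K/W
Q = ΔT/R_total = 125/3.308

q′ ≈ 37.8 W/m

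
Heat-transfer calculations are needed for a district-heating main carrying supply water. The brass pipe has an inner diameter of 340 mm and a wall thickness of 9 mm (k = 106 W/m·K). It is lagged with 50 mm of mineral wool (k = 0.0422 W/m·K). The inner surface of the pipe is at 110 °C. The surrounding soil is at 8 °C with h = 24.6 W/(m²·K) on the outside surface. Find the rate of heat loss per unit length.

q′ ≈ 107 W/m

Treating each annulus and film as a series resistance:
R_brass pipe wall = ln(179/170)/(2π×106×1) = 7.746×10^-5 K/W
R_mineral wool = ln(229/179)/(2π×0.0422×1) = 0.929 K/W
R_outer film = 1/(h_o·2πr_oL) = 1/(24.6×2π×0.229×1) = 0.02825 K/W
R_total = 0.9574 K/W
Q = ΔT/R_total = 102/0.9574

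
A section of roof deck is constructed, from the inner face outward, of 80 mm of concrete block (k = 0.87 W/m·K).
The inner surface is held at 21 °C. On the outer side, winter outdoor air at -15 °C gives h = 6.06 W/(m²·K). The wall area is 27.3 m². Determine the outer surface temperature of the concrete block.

Using the resistance-network approach (series):
R_concrete block = L/(kA) = 0.08/(0.87×27.3) = 0.003368 K/W
R_outer film = 1/(h_o·A) = 1/(6.06×27.3) = 0.006045 K/W
R_total = 0.009413 K/W;  Q = ΔT/R_total = 36/0.009413 = 3825 W
T_interface = T_inner − Q·ΣR(inner→interface) = 21 − 3820×0.003368

T ≈ 8.12 °C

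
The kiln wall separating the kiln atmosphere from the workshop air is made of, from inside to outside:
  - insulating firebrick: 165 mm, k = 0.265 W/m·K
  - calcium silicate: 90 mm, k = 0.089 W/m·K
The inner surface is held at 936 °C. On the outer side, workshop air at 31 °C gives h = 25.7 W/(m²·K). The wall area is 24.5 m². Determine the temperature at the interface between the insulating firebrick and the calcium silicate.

Using the resistance-network approach (series):
R_insulating firebrick = L/(kA) = 0.165/(0.265×24.5) = 0.02541 K/W
R_calcium silicate = L/(kA) = 0.09/(0.089×24.5) = 0.04127 K/W
R_outer film = 1/(h_o·A) = 1/(25.7×24.5) = 0.001588 K/W
R_total = 0.06828 K/W;  Q = ΔT/R_total = 905/0.06828 = 13250 W
T_interface = T_inner − Q·ΣR(inner→interface) = 936 − 13300×0.02541

T ≈ 599 °C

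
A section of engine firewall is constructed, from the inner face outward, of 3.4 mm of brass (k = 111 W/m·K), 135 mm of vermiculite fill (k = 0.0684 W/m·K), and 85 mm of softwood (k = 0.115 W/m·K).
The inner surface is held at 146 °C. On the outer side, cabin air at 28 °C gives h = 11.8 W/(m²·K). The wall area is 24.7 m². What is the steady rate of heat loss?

Thermal resistances in series:
R_brass = L/(kA) = 0.0034/(111×24.7) = 1.24×10^-6 K/W
R_vermiculite fill = L/(kA) = 0.135/(0.0684×24.7) = 0.07991 K/W
R_softwood = L/(kA) = 0.085/(0.115×24.7) = 0.02992 K/W
R_outer film = 1/(h_o·A) = 1/(11.8×24.7) = 0.003431 K/W
R_total = 0.1133 K/W
Q = ΔT / R_total = 118 / 0.1133

Q ≈ 1040 W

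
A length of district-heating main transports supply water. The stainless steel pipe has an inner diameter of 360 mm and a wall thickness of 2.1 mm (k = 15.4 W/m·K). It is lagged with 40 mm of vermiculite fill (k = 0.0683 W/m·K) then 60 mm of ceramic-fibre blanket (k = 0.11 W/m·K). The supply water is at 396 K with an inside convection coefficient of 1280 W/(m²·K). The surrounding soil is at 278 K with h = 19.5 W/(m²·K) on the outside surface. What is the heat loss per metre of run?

q′ ≈ 141 W/m

Treating each annulus and film as a series resistance:
R_inner film = 1/(h_i·2πr₁L) = 1/(1280×2π×0.18×1) = 6.908×10^-4 K/W
R_stainless steel pipe wall = ln(182.1/180)/(2π×15.4×1) = 1.199×10^-4 K/W
R_vermiculite fill = ln(222.1/182.1)/(2π×0.0683×1) = 0.4627 K/W
R_ceramic-fibre blanket = ln(282.1/222.1)/(2π×0.11×1) = 0.346 K/W
R_outer film = 1/(h_o·2πr_oL) = 1/(19.5×2π×0.2821×1) = 0.02893 K/W
R_total = 0.8385 K/W
Q = ΔT/R_total = 118/0.8385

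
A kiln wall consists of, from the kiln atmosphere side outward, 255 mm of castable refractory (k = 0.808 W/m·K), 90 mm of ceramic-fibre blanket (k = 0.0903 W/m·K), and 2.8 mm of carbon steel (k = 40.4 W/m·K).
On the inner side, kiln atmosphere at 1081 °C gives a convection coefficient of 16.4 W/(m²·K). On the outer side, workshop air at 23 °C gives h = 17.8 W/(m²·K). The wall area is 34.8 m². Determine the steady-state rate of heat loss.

Thermal resistances in series:
R_inner film = 1/(h_i·A) = 1/(16.4×34.8) = 0.001752 K/W
R_castable refractory = L/(kA) = 0.255/(0.808×34.8) = 0.009069 K/W
R_ceramic-fibre blanket = L/(kA) = 0.09/(0.0903×34.8) = 0.02864 K/W
R_carbon steel = L/(kA) = 0.0028/(40.4×34.8) = 1.992×10^-6 K/W
R_outer film = 1/(h_o·A) = 1/(17.8×34.8) = 0.001614 K/W
R_total = 0.04108 K/W
Q = ΔT / R_total = 1058 / 0.04108

Q ≈ 25800 W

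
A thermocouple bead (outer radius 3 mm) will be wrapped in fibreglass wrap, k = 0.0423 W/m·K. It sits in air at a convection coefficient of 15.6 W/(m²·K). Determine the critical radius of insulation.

r_cr ≈ 5.42 mm

For a sphere r_cr = 2k/h = 2×0.0423/15.6
r_cr = 5.42 mm; since the bare radius (3 mm) is below r_cr, adding a thin layer of insulation will *increase* heat loss.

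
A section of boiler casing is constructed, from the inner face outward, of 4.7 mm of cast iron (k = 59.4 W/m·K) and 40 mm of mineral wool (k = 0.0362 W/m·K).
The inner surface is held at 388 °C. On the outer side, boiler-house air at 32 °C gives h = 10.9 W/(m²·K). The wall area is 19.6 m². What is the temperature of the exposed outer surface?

T ≈ 59.3 °C

Thermal resistances in series:
R_cast iron = L/(kA) = 0.0047/(59.4×19.6) = 4.037×10^-6 K/W
R_mineral wool = L/(kA) = 0.04/(0.0362×19.6) = 0.05638 K/W
R_outer film = 1/(h_o·A) = 1/(10.9×19.6) = 0.004681 K/W
R_total = 0.06106 K/W;  Q = ΔT/R_total = 356/0.06106 = 5830 W
T_interface = T_inner − Q·ΣR(inner→interface) = 388 − 5830×0.05638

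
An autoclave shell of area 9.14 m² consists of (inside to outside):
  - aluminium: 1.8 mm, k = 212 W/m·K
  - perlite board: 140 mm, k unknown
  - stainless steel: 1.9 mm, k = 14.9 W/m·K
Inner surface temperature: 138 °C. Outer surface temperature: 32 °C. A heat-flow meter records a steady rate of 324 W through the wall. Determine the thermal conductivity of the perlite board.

Series thermal resistances:
R_aluminium = L/(kA) = 0.0018/(212×9.14) = 9.289×10^-7 K/W
R_stainless steel = L/(kA) = 0.0019/(14.9×9.14) = 1.395×10^-5 K/W
Sum of known resistances R_other = 1.488×10^-5 K/W
Total R = ΔT/Q = 106/324 = 0.3272 K/W
R_perlite board = R_total − R_other = 0.3271 K/W
k = L/(R·A) = 0.14/(0.3271×9.14)

k ≈ 0.0468 W/(m·K)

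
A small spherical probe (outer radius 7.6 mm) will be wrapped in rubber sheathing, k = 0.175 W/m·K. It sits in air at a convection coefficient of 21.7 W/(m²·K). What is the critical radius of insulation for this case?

r_cr ≈ 16.1 mm

For a sphere r_cr = 2k/h = 2×0.175/21.7
r_cr = 16.1 mm; since the bare radius (7.6 mm) is below r_cr, adding a thin layer of insulation will *increase* heat loss.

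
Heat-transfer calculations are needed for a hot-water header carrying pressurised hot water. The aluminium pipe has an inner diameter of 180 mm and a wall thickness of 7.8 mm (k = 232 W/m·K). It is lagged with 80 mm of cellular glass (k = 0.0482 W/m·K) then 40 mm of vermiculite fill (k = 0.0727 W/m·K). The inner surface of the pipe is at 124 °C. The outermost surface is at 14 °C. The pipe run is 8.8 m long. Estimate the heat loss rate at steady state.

Q ≈ 400 W

Treating each annulus and film as a series resistance:
R_aluminium pipe wall = ln(97.8/90)/(2π×232×8.8) = 6.479×10^-6 K/W
R_cellular glass = ln(177.8/97.8)/(2π×0.0482×8.8) = 0.2243 K/W
R_vermiculite fill = ln(217.8/177.8)/(2π×0.0727×8.8) = 0.05048 K/W
R_total = 0.2748 K/W
Q = ΔT/R_total = 110/0.2748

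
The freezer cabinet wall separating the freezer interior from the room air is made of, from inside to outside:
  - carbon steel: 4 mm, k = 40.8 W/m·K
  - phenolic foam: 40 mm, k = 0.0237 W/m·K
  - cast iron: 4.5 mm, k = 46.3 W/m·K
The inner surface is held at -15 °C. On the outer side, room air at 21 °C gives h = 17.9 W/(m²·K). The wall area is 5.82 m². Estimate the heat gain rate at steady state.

Thermal resistances in series:
R_carbon steel = L/(kA) = 0.004/(40.8×5.82) = 1.685×10^-5 K/W
R_phenolic foam = L/(kA) = 0.04/(0.0237×5.82) = 0.29 K/W
R_cast iron = L/(kA) = 0.0045/(46.3×5.82) = 1.67×10^-5 K/W
R_outer film = 1/(h_o·A) = 1/(17.9×5.82) = 0.009599 K/W
R_total = 0.2996 K/W
Q = ΔT / R_total = 36 / 0.2996

Q ≈ 120 W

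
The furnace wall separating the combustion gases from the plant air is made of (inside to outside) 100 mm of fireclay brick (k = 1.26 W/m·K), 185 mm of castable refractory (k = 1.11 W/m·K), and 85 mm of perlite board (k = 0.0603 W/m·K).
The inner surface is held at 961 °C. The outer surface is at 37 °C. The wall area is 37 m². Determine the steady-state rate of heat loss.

Q ≈ 20600 W

Treating each layer as a thermal resistance in series:
R_fireclay brick = L/(kA) = 0.1/(1.26×37) = 0.002145 K/W
R_castable refractory = L/(kA) = 0.185/(1.11×37) = 0.004505 K/W
R_perlite board = L/(kA) = 0.085/(0.0603×37) = 0.0381 K/W
R_total = 0.04475 K/W
Q = ΔT / R_total = 924 / 0.04475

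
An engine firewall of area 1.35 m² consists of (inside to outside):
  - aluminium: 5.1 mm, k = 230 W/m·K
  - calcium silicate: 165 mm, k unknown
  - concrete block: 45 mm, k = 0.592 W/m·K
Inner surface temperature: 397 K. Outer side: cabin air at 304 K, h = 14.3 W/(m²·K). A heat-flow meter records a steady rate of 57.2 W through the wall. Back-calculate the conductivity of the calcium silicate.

Model the wall as resistances in series:
R_aluminium = L/(kA) = 0.0051/(230×1.35) = 1.643×10^-5 K/W
R_concrete block = L/(kA) = 0.045/(0.592×1.35) = 0.05631 K/W
R_outer film = 1/(h_o·A) = 1/(14.3×1.35) = 0.0518 K/W
Sum of known resistances R_other = 0.1081 K/W
Total R = ΔT/Q = 93/57.2 = 1.626 K/W
R_calcium silicate = R_total − R_other = 1.518 K/W
k = L/(R·A) = 0.165/(1.518×1.35)

k ≈ 0.0805 W/(m·K)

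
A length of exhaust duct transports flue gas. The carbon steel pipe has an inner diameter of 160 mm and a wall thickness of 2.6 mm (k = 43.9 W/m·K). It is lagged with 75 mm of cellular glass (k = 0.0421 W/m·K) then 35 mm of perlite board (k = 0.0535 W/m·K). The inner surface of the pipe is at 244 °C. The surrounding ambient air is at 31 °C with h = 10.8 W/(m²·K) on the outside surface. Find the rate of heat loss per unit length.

q′ ≈ 68.4 W/m

Treating each annulus and film as a series resistance:
R_carbon steel pipe wall = ln(82.6/80)/(2π×43.9×1) = 1.16×10^-4 K/W
R_cellular glass = ln(157.6/82.6)/(2π×0.0421×1) = 2.442 K/W
R_perlite board = ln(192.6/157.6)/(2π×0.0535×1) = 0.5966 K/W
R_outer film = 1/(h_o·2πr_oL) = 1/(10.8×2π×0.1926×1) = 0.07651 K/W
R_total = 3.116 K/W
Q = ΔT/R_total = 213/3.116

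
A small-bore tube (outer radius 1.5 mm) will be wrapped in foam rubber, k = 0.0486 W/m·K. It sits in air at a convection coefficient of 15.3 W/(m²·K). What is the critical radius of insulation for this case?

For a cylinder r_cr = k/h = 0.0486/15.3
r_cr = 3.18 mm; since the bare radius (1.5 mm) is below r_cr, adding a thin layer of insulation will *increase* heat loss.

r_cr ≈ 3.18 mm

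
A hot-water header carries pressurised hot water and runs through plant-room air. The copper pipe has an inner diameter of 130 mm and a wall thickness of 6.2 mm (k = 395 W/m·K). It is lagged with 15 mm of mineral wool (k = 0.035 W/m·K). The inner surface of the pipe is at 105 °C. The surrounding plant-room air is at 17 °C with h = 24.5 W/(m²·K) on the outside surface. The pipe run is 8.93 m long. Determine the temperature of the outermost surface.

Treating each annulus and film as a series resistance:
R_copper pipe wall = ln(71.2/65)/(2π×395×8.93) = 4.111×10^-6 K/W
R_mineral wool = ln(86.2/71.2)/(2π×0.035×8.93) = 0.09735 K/W
R_outer film = 1/(h_o·2πr_oL) = 1/(24.5×2π×0.0862×8.93) = 0.008439 K/W
R_total = 0.1058 K/W
Q = ΔT/R_total = 88/0.1058
Q = 832 W
T_interface = T_inner − Q·ΣR(inner→interface) = 105 − 832×0.09735

T ≈ 24 °C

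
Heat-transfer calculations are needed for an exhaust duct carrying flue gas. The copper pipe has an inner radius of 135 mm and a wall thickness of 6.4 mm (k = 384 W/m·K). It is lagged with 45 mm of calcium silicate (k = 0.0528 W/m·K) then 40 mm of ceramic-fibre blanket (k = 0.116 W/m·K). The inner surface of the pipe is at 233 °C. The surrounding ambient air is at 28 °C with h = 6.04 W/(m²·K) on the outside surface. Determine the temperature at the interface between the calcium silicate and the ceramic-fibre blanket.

Treating each annulus and film as a series resistance:
R_copper pipe wall = ln(141.4/135)/(2π×384×1) = 1.92×10^-5 K/W
R_calcium silicate = ln(186.4/141.4)/(2π×0.0528×1) = 0.8329 K/W
R_ceramic-fibre blanket = ln(226.4/186.4)/(2π×0.116×1) = 0.2667 K/W
R_outer film = 1/(h_o·2πr_oL) = 1/(6.04×2π×0.2264×1) = 0.1164 K/W
R_total = 1.216 K/W
Q = ΔT/R_total = 205/1.216
Q = 169 W/m
T_interface = T_inner − Q·ΣR(inner→interface) = 233 − 169×0.8329

T ≈ 92.6 °C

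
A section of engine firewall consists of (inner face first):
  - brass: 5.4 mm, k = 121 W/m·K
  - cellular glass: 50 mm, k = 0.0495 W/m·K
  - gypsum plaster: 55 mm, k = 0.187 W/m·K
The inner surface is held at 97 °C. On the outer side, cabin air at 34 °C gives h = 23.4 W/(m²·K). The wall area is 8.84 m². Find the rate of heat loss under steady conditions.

Q ≈ 413 W

Treating each layer as a thermal resistance in series:
R_brass = L/(kA) = 0.0054/(121×8.84) = 5.048×10^-6 K/W
R_cellular glass = L/(kA) = 0.05/(0.0495×8.84) = 0.1143 K/W
R_gypsum plaster = L/(kA) = 0.055/(0.187×8.84) = 0.03327 K/W
R_outer film = 1/(h_o·A) = 1/(23.4×8.84) = 0.004834 K/W
R_total = 0.1524 K/W
Q = ΔT / R_total = 63 / 0.1524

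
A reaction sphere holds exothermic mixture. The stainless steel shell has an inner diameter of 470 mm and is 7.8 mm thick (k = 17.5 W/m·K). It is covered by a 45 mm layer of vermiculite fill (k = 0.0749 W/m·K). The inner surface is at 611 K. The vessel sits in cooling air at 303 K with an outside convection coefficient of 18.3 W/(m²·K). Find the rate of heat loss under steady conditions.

Q ≈ 418 W

For a spherical shell R = (1/r₁ − 1/r₂)/(4πk); film R = 1/(h·4πr²). In series:
R_stainless steel shell = (1/0.235 − 1/0.2428)/(4π×17.5) = 6.216×10^-4 K/W
R_vermiculite fill = (1/0.2428 − 1/0.2878)/(4π×0.0749) = 0.6842 K/W
R_outer film = 1/(h·4πr_o²) = 1/(18.3×4π×0.2878²) = 0.0525 K/W
R_total = 0.7373 K/W
Q = ΔT/R_total = 308/0.7373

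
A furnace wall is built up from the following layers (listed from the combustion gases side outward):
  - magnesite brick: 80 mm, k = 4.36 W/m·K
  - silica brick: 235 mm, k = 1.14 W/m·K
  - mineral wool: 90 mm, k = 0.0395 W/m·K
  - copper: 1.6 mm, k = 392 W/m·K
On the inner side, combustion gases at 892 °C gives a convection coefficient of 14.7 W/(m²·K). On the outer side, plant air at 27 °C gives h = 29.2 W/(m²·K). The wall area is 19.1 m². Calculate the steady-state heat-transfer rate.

Using the resistance-network approach (series):
R_inner film = 1/(h_i·A) = 1/(14.7×19.1) = 0.003562 K/W
R_magnesite brick = L/(kA) = 0.08/(4.36×19.1) = 9.607×10^-4 K/W
R_silica brick = L/(kA) = 0.235/(1.14×19.1) = 0.01079 K/W
R_mineral wool = L/(kA) = 0.09/(0.0395×19.1) = 0.1193 K/W
R_copper = L/(kA) = 0.0016/(392×19.1) = 2.137×10^-7 K/W
R_outer film = 1/(h_o·A) = 1/(29.2×19.1) = 0.001793 K/W
R_total = 0.1364 K/W
Q = ΔT / R_total = 865 / 0.1364

Q ≈ 6340 W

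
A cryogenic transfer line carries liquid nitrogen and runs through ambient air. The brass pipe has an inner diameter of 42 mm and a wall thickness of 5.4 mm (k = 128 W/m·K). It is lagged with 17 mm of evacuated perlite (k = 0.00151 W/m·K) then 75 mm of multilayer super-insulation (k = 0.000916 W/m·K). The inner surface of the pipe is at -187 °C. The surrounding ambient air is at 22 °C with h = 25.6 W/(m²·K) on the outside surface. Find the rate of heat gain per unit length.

Treating each annulus and film as a series resistance:
R_brass pipe wall = ln(26.4/21)/(2π×128×1) = 2.845×10^-4 K/W
R_evacuated perlite = ln(43.4/26.4)/(2π×0.00151×1) = 52.39 K/W
R_multilayer super-insulation = ln(118.4/43.4)/(2π×0.000916×1) = 174.4 K/W
R_outer film = 1/(h_o·2πr_oL) = 1/(25.6×2π×0.1184×1) = 0.05251 K/W
R_total = 226.8 K/W
Q = ΔT/R_total = 209/226.8

q′ ≈ 0.921 W/m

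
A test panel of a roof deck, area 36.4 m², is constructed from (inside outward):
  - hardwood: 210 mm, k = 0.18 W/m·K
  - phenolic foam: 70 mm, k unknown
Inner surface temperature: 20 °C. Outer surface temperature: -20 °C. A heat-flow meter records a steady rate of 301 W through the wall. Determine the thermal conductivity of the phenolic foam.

k ≈ 0.0191 W/(m·K)

Using the resistance-network approach (series):
R_hardwood = L/(kA) = 0.21/(0.18×36.4) = 0.03205 K/W
Sum of known resistances R_other = 0.03205 K/W
Total R = ΔT/Q = 40/301 = 0.1329 K/W
R_phenolic foam = R_total − R_other = 0.1008 K/W
k = L/(R·A) = 0.07/(0.1008×36.4)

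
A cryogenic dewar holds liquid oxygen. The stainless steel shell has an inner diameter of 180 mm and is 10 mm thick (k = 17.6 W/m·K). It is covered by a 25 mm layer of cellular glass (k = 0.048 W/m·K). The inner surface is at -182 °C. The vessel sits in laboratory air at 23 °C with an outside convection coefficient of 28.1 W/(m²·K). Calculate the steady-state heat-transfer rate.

Radial (spherical) resistances in series:
R_stainless steel shell = (1/0.09 − 1/0.1)/(4π×17.6) = 0.005024 K/W
R_cellular glass = (1/0.1 − 1/0.125)/(4π×0.048) = 3.316 K/W
R_outer film = 1/(h·4πr_o²) = 1/(28.1×4π×0.125²) = 0.1812 K/W
R_total = 3.502 K/W
Q = ΔT/R_total = 205/3.502

Q ≈ 58.5 W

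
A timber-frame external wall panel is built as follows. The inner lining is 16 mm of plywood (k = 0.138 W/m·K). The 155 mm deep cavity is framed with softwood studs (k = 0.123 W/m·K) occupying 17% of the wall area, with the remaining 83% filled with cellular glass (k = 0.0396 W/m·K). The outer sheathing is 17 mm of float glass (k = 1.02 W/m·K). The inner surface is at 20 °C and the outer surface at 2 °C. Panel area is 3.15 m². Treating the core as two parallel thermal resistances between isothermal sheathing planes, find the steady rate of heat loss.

Q ≈ 18.8 W

Sheathing layers in series; stud and cavity paths in parallel between them.
R_inner = 0.016/(0.138×3.15) = 0.03681 K/W
R_stud  = 0.155/(0.123×0.17×3.15) = 2.353 K/W
R_cav   = 0.155/(0.0396×0.83×3.15) = 1.497 K/W
1/R_core = 1/R_stud + 1/R_cav → R_core = 0.915 K/W
R_outer = 0.017/(1.02×3.15) = 0.005291 K/W
R_total = 0.9571 K/W
Q = ΔT/R_total = 18/0.9571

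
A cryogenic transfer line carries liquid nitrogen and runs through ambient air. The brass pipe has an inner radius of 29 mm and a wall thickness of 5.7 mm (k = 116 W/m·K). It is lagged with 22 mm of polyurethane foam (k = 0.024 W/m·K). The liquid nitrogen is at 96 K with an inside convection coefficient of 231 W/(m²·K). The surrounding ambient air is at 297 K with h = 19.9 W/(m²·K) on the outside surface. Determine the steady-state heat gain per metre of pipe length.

q′ ≈ 58.7 W/m

Cylindrical conduction, so R = ln(r₂/r₁)/(2πkL) per layer, in series:
R_inner film = 1/(h_i·2πr₁L) = 1/(231×2π×0.029×1) = 0.02376 K/W
R_brass pipe wall = ln(34.7/29)/(2π×116×1) = 2.462×10^-4 K/W
R_polyurethane foam = ln(56.7/34.7)/(2π×0.024×1) = 3.256 K/W
R_outer film = 1/(h_o·2πr_oL) = 1/(19.9×2π×0.0567×1) = 0.1411 K/W
R_total = 3.421 K/W
Q = ΔT/R_total = 201/3.421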